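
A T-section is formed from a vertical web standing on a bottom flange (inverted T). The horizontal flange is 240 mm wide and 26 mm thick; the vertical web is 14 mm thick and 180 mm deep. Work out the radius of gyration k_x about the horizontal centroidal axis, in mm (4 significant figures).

k_x ≈ 54.69 mm

Decompose the section into non-overlapping parts with the origin at the bottom-left of its bounding rectangle.
Flange: 240 × 26, A = 6 240 mm², y = 13 mm, Ī = 351 520 mm⁴.
Web: 14 × 180, A = 2 520 mm², y = 116 mm, Ī = 6 804 000 mm⁴.
Centroid: ȳ = ΣA·y / ΣA = 42.6301 mm.
Transfer each piece to the horizontal centroidal axis using Ī + A·d² with d = y − 42.6301:
  flange: d = -29.6301 mm → contributes +5 829 897 mm⁴
  web: d = 73.3699 mm → contributes +20 369 505 mm⁴
Total I = 26 199 402 mm⁴.
Radius of gyration: k = √(I/A) = √(26 199 402 / 8 760) = 54.6882 mm.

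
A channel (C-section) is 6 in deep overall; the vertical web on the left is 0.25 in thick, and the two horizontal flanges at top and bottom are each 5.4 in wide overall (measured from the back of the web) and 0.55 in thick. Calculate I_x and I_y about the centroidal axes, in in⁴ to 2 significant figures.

Split into non-overlapping primitives; take the origin at the lower-left of the bounding box.
Web: 0.25 × 6, A = 1.5 in², y = 3 in, Ī = 4.5 in⁴.
Top flange (beyond web): 5.15 × 0.55, A = 2.833 in², y = 5.725 in, Ī = 0.0714 in⁴.
Bottom flange (beyond web): 5.15 × 0.55, A = 2.833 in², y = 0.275 in, Ī = 0.0714 in⁴.
By symmetry the centroid is at mid-height, ȳ = 3 in.
Transfer each piece to the centroidal x-axis using Ī + A·d² with d = y − 3:
  web: d = 0 in → contributes +4.5 in⁴
  top flange (beyond web): d = 2.725 in → contributes +21.1 in⁴
  bottom flange (beyond web): d = -2.725 in → contributes +21.1 in⁴
Total I = 46.71 in⁴.
For the y-axis: x̄ = 2.26 in.
Repeating about the centroidal y-axis gives I_y = 21.17 in⁴.

I_x ≈ 47 in⁴, I_y ≈ 21 in⁴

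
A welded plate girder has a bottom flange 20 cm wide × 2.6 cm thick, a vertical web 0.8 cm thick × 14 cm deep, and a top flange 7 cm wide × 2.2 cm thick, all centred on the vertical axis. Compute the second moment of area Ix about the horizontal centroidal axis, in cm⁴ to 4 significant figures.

Split into non-overlapping primitives; take the origin at the lower-left of the bounding box.
Bottom plate: 20 × 2.6, A = 52 cm², y = 1.3 cm, Ī = 29.2933 cm⁴.
Web plate: 0.8 × 14, A = 11.2 cm², y = 9.6 cm, Ī = 182.933 cm⁴.
Top plate: 7 × 2.2, A = 15.4 cm², y = 17.7 cm, Ī = 6.21133 cm⁴.
Centroid: ȳ = ΣA·y / ΣA = 5.69593 cm.
Transfer each piece to the horizontal centroidal axis using Ī + A·d² with d = y − 5.69593:
  bottom plate: d = -4.39593 cm → contributes +1034.15 cm⁴
  web plate: d = 3.90407 cm → contributes +353.641 cm⁴
  top plate: d = 12.0041 cm → contributes +2225.32 cm⁴
Total I = 3613.11 cm⁴.

Ix ≈ 3613 cm⁴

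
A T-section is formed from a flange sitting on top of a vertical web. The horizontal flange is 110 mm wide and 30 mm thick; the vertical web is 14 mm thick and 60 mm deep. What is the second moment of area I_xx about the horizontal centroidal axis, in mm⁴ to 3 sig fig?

Treat the section as a set of non-overlapping primitives; coordinates are from the bounding-box lower-left.
Flange: 110 × 30, A = 3 300 mm², y = 75 mm, Ī = 247 500 mm⁴.
Web: 14 × 60, A = 840 mm², y = 30 mm, Ī = 252 000 mm⁴.
Centroid: ȳ = ΣA·y / ΣA = 65.87 mm.
Transfer each piece to the horizontal centroidal axis using Ī + A·d² with d = y − 65.87:
  flange: d = 9.1304 mm → contributes +522 604 mm⁴
  web: d = -35.87 mm → contributes +1 332 766 mm⁴
Total I = 1 855 370 mm⁴.

I_xx ≈ 1.86 × 10⁶ mm⁴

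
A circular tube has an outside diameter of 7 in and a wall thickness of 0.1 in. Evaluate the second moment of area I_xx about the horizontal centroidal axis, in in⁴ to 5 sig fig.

I_xx ≈ 12.903 in⁴

Split into non-overlapping primitives; take the origin at the lower-left of the bounding box.
Outer circle: ⌀7, A = 38.48451 in², y = 3.5 in, Ī = 117.8588 in⁴.
Bore (subtracted): ⌀6.8, A = 36.31681 in², y = 3.5 in, Ī = 104.9556 in⁴.
By symmetry the centroid is at mid-height, ȳ = 3.5 in.
All pieces are centred on the horizontal centroidal axis, so I = ΣĪ (holes subtracted) = 12.90323 in⁴.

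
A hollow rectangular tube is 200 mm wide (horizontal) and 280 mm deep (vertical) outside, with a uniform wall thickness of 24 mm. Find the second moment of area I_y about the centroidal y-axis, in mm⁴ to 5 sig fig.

Break the section into simple shapes (no overlaps), measuring from the bottom-left corner of the bounding box.
Outer rectangle: 200 × 280, A = 56 000 mm², x = 100 mm, Ī = 186 666 667 mm⁴.
Inner void (subtracted): 152 × 232, A = 35 264 mm², x = 100 mm, Ī = 67 894 955 mm⁴.
By symmetry the centroid is at mid-width, x̄ = 100 mm.
All pieces are centred on the centroidal y-axis, so I = ΣĪ (holes subtracted) = 118 771 712 mm⁴.

I_y ≈ 1.1877 × 10⁸ mm⁴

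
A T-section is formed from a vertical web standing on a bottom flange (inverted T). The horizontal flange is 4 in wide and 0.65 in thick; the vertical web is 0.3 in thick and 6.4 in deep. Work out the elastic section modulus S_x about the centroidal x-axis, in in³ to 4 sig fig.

Decompose the section into non-overlapping parts with the origin at the bottom-left of its bounding rectangle.
Flange: 4 × 0.65, A = 2.6 in², y = 0.325 in, Ī = 0.0915417 in⁴.
Web: 0.3 × 6.4, A = 1.92 in², y = 3.85 in, Ī = 6.5536 in⁴.
Centroid: ȳ = ΣA·y / ΣA = 1.82235 in.
Transfer each piece to the centroidal x-axis using Ī + A·d² with d = y − 1.82235:
  flange: d = -1.49735 in → contributes +5.92085 in⁴
  web: d = 2.02765 in → contributes +14.4475 in⁴
Total I = 20.3683 in⁴.
Extreme fibre distance c = 5.22765 in; S = I/c = 3.89626 in³.

S_x ≈ 3.896 in³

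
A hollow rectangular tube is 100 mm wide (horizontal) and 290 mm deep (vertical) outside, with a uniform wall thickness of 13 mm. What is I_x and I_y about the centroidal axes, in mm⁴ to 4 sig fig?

I_x ≈ 8.978 × 10⁷ mm⁴, I_y ≈ 1.525 × 10⁷ mm⁴

Decompose the section into non-overlapping parts with the origin at the bottom-left of its bounding rectangle.
Outer rectangle: 100 × 290, A = 29 000 mm², y = 145 mm, Ī = 203 241 667 mm⁴.
Inner void (subtracted): 74 × 264, A = 19 536 mm², y = 145 mm, Ī = 113 465 088 mm⁴.
By symmetry the centroid is at mid-height, ȳ = 145 mm.
All pieces are centred on the centroidal x-axis, so I = ΣĪ (holes subtracted) = 89 776 579 mm⁴.
Repeating about the centroidal y-axis gives I_y = 15 251 739 mm⁴.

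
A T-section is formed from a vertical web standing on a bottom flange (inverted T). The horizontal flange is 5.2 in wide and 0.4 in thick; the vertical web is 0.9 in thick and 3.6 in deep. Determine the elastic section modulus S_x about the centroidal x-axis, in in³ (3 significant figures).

S_x ≈ 3.33 in³

Decompose the section into non-overlapping parts with the origin at the bottom-left of its bounding rectangle.
Flange: 5.2 × 0.4, A = 2.08 in², y = 0.2 in, Ī = 0.027733 in⁴.
Web: 0.9 × 3.6, A = 3.24 in², y = 2.2 in, Ī = 3.4992 in⁴.
Centroid: ȳ = ΣA·y / ΣA = 1.418 in.
Transfer each piece to the centroidal x-axis using Ī + A·d² with d = y − 1.418:
  flange: d = -1.218 in → contributes +3.1137 in⁴
  web: d = 0.78195 in → contributes +5.4803 in⁴
Total I = 8.594 in⁴.
Extreme fibre distance c = 2.582 in; S = I/c = 3.3285 in³.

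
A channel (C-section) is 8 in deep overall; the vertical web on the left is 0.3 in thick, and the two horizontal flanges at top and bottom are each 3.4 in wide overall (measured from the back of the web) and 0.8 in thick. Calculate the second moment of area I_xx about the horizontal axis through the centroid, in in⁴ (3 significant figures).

I_xx ≈ 77.3 in⁴

Split into non-overlapping primitives; take the origin at the lower-left of the bounding box.
Web: 0.3 × 8, A = 2.4 in², y = 4 in, Ī = 12.8 in⁴.
Top flange (beyond web): 3.1 × 0.8, A = 2.48 in², y = 7.6 in, Ī = 0.13227 in⁴.
Bottom flange (beyond web): 3.1 × 0.8, A = 2.48 in², y = 0.4 in, Ī = 0.13227 in⁴.
By symmetry the centroid is at mid-height, ȳ = 4 in.
Transfer each piece to the horizontal axis through the centroid using Ī + A·d² with d = y − 4:
  web: d = 0 in → contributes +12.8 in⁴
  top flange (beyond web): d = 3.6 in → contributes +32.273 in⁴
  bottom flange (beyond web): d = -3.6 in → contributes +32.273 in⁴
Total I = 77.346 in⁴.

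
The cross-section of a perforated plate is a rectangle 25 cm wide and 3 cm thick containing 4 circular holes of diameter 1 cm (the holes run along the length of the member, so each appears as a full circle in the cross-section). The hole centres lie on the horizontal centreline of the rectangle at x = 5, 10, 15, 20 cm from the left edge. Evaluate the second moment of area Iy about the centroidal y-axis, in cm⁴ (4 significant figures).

Break the section into simple shapes (no overlaps), measuring from the bottom-left corner of the bounding box.
Plate: 25 × 3, A = 75 cm², x = 12.5 cm, Ī = 3906.25 cm⁴.
Hole 1 (subtracted): ⌀1, A = 0.785398 cm², x = 5 cm, Ī = 0.0490874 cm⁴.
Hole 2 (subtracted): ⌀1, A = 0.785398 cm², x = 10 cm, Ī = 0.0490874 cm⁴.
Hole 3 (subtracted): ⌀1, A = 0.785398 cm², x = 15 cm, Ī = 0.0490874 cm⁴.
Hole 4 (subtracted): ⌀1, A = 0.785398 cm², x = 20 cm, Ī = 0.0490874 cm⁴.
By symmetry the centroid is at mid-width, x̄ = 12.5 cm.
Transfer each piece to the centroidal y-axis using Ī + A·d² with d = x − 12.5:
  plate: d = 0 cm → contributes +3906.25 cm⁴
  hole 1: d = -7.5 cm → contributes −44.2277 cm⁴
  hole 2: d = -2.5 cm → contributes −4.95783 cm⁴
  hole 3: d = 2.5 cm → contributes −4.95783 cm⁴
  hole 4: d = 7.5 cm → contributes −44.2277 cm⁴
Total I = 3807.88 cm⁴.

Iy ≈ 3808 cm⁴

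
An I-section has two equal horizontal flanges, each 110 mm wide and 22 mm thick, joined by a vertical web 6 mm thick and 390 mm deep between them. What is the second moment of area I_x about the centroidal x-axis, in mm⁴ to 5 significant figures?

I_x ≈ 2.3524 × 10⁸ mm⁴

Decompose the section into non-overlapping parts with the origin at the bottom-left of its bounding rectangle.
Bottom flange: 110 × 22, A = 2 420 mm², y = 11 mm, Ī = 97606.67 mm⁴.
Web: 6 × 390, A = 2 340 mm², y = 217 mm, Ī = 29 659 500 mm⁴.
Top flange: 110 × 22, A = 2 420 mm², y = 423 mm, Ī = 97606.67 mm⁴.
By symmetry the centroid is at mid-height, ȳ = 217 mm.
Transfer each piece to the centroidal x-axis using Ī + A·d² with d = y − 217:
  bottom flange: d = -206 mm → contributes +102 792 727 mm⁴
  web: d = 0 mm → contributes +29 659 500 mm⁴
  top flange: d = 206 mm → contributes +102 792 727 mm⁴
Total I = 235 244 953 mm⁴.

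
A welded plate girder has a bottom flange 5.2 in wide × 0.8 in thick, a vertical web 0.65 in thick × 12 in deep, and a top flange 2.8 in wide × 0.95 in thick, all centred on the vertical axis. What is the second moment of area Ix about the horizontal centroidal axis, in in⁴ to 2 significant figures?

Ix ≈ 370 in⁴

Break the section into simple shapes (no overlaps), measuring from the bottom-left corner of the bounding box.
Bottom plate: 5.2 × 0.8, A = 4.16 in², y = 0.4 in, Ī = 0.2219 in⁴.
Web plate: 0.65 × 12, A = 7.8 in², y = 6.8 in, Ī = 93.6 in⁴.
Top plate: 2.8 × 0.95, A = 2.66 in², y = 13.28 in, Ī = 0.2001 in⁴.
Centroid: ȳ = ΣA·y / ΣA = 6.157 in.
Transfer each piece to the horizontal centroidal axis using Ī + A·d² with d = y − 6.157:
  bottom plate: d = -5.757 in → contributes +138.1 in⁴
  web plate: d = 0.643 in → contributes +96.82 in⁴
  top plate: d = 7.118 in → contributes +135 in⁴
Total I = 369.9 in⁴.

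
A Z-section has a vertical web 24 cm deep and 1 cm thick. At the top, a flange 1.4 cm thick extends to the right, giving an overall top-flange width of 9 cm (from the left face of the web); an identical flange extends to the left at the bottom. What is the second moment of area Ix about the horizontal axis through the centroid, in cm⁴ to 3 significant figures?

Ix ≈ 4020 cm⁴

Treat the section as a set of non-overlapping primitives; coordinates are from the bounding-box lower-left.
Web: 1 × 24, A = 24 cm², y = 12 cm, Ī = 1 152 cm⁴.
Top flange (beyond web): 8 × 1.4, A = 11.2 cm², y = 23.3 cm, Ī = 1.8293 cm⁴.
Bottom flange (beyond web): 8 × 1.4, A = 11.2 cm², y = 0.7 cm, Ī = 1.8293 cm⁴.
Centroid: ȳ = ΣA·y / ΣA = 12 cm.
Transfer each piece to the horizontal axis through the centroid using Ī + A·d² with d = y − 12:
  web: d = 0 cm → contributes +1 152 cm⁴
  top flange (beyond web): d = 11.3 cm → contributes +1 432 cm⁴
  bottom flange (beyond web): d = -11.3 cm → contributes +1 432 cm⁴
Total I = 4015.9 cm⁴.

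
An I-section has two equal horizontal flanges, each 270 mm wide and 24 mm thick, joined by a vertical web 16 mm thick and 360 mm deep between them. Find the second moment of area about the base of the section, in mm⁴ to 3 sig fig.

I_base ≈ 1.32 × 10⁹ mm⁴

Treat the section as a set of non-overlapping primitives; coordinates are from the bounding-box lower-left.
Bottom flange: 270 × 24, A = 6 480 mm², y = 12 mm, Ī = 311 040 mm⁴.
Web: 16 × 360, A = 5 760 mm², y = 204 mm, Ī = 62 208 000 mm⁴.
Top flange: 270 × 24, A = 6 480 mm², y = 396 mm, Ī = 311 040 mm⁴.
Transfer each piece to the bottom edge using Ī + A·d² with d = y − 0:
  bottom flange: d = 12 mm → contributes +1 244 160 mm⁴
  web: d = 204 mm → contributes +301 916 160 mm⁴
  top flange: d = 396 mm → contributes +1 016 478 720 mm⁴
Total I = 1 319 639 040 mm⁴.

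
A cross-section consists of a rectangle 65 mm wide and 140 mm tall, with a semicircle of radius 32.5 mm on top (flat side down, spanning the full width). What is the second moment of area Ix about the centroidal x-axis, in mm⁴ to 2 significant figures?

Ix ≈ 2.5 × 10⁷ mm⁴

Decompose the section into non-overlapping parts with the origin at the bottom-left of its bounding rectangle.
Rectangular body: 65 × 140, A = 9 100 mm², y = 70 mm, Ī = 14 863 333 mm⁴.
Semicircular cap: semicircle r = 32.5, A = 1 659 mm², y = 153.8 mm, Ī = 122 452 mm⁴.
Centroid: ȳ = ΣA·y / ΣA = 82.92 mm.
Transfer each piece to the centroidal x-axis using Ī + A·d² with d = y − 82.92:
  rectangular body: d = -12.92 mm → contributes +16 382 755 mm⁴
  semicircular cap: d = 70.87 mm → contributes +8 456 060 mm⁴
Total I = 24 838 815 mm⁴.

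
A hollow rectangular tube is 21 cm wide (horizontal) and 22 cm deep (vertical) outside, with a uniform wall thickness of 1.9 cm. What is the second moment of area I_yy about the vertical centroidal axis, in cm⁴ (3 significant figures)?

I_yy ≈ 9260 cm⁴

Split into non-overlapping primitives; take the origin at the lower-left of the bounding box.
Outer rectangle: 21 × 22, A = 462 cm², x = 10.5 cm, Ī = 16 979 cm⁴.
Inner void (subtracted): 17.2 × 18.2, A = 313.04 cm², x = 10.5 cm, Ī = 7717.5 cm⁴.
By symmetry the centroid is at mid-width, x̄ = 10.5 cm.
All pieces are centred on the vertical centroidal axis, so I = ΣĪ (holes subtracted) = 9 261 cm⁴.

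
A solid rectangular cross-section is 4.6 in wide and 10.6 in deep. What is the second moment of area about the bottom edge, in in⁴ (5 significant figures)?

The section: 4.6 × 10.6, A = 48.76 in², y = 5.3 in, Ī = 456.5561 in⁴.
Transfer it to the base of the section using Ī + A·d² with d = y − 0:
  the section: d = 5.3 in → contributes +1826.225 in⁴
Total I = 1826.225 in⁴.

I_base ≈ 1826.2 in⁴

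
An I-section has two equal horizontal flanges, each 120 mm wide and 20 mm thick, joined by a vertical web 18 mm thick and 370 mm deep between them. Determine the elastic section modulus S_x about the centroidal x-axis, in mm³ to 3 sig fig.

S_x ≈ 1.26 × 10⁶ mm³

Break the section into simple shapes (no overlaps), measuring from the bottom-left corner of the bounding box.
Bottom flange: 120 × 20, A = 2 400 mm², y = 10 mm, Ī = 80 000 mm⁴.
Web: 18 × 370, A = 6 660 mm², y = 205 mm, Ī = 75 979 500 mm⁴.
Top flange: 120 × 20, A = 2 400 mm², y = 400 mm, Ī = 80 000 mm⁴.
By symmetry the centroid is at mid-height, ȳ = 205 mm.
Transfer each piece to the centroidal x-axis using Ī + A·d² with d = y − 205:
  bottom flange: d = -195 mm → contributes +91 340 000 mm⁴
  web: d = 0 mm → contributes +75 979 500 mm⁴
  top flange: d = 195 mm → contributes +91 340 000 mm⁴
Total I = 258 659 500 mm⁴.
Extreme fibre distance c = 205 mm; S = I/c = 1 261 754 mm³.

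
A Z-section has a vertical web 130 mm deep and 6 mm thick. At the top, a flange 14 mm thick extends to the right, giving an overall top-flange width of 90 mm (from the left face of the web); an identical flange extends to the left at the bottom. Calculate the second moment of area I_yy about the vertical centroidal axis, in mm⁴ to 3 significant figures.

Split into non-overlapping primitives; take the origin at the lower-left of the bounding box.
Web: 6 × 130, A = 780 mm², x = 87 mm, Ī = 2 340 mm⁴.
Top flange (beyond web): 84 × 14, A = 1 176 mm², x = 132 mm, Ī = 691 488 mm⁴.
Bottom flange (beyond web): 84 × 14, A = 1 176 mm², x = 42 mm, Ī = 691 488 mm⁴.
Centroid: x̄ = ΣA·x / ΣA = 87 mm.
Transfer each piece to the vertical centroidal axis using Ī + A·d² with d = x − 87:
  web: d = 0 mm → contributes +2 340 mm⁴
  top flange (beyond web): d = 45 mm → contributes +3 072 888 mm⁴
  bottom flange (beyond web): d = -45 mm → contributes +3 072 888 mm⁴
Total I = 6 148 116 mm⁴.

I_yy ≈ 6.15 × 10⁶ mm⁴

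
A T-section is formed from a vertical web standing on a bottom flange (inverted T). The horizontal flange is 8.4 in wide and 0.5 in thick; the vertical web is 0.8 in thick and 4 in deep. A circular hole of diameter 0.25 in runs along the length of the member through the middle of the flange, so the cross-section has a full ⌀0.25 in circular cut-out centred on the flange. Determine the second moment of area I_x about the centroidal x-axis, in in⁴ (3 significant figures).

Treat the section as a set of non-overlapping primitives; coordinates are from the bounding-box lower-left.
Flange: 8.4 × 0.5, A = 4.2 in², y = 0.25 in, Ī = 0.0875 in⁴.
Web: 0.8 × 4, A = 3.2 in², y = 2.5 in, Ī = 4.2667 in⁴.
Hole (subtracted): ⌀0.25, A = 0.049087 in², y = 0.25 in, Ī = 0.00019175 in⁴.
Centroid: ȳ = ΣA·y / ΣA = 1.2295 in.
Transfer each piece to the centroidal x-axis using Ī + A·d² with d = y − 1.2295:
  flange: d = -0.97947 in → contributes +4.1168 in⁴
  web: d = 1.2705 in → contributes +9.4323 in⁴
  hole: d = -0.97947 in → contributes −0.047284 in⁴
Total I = 13.502 in⁴.

I_x ≈ 13.5 in⁴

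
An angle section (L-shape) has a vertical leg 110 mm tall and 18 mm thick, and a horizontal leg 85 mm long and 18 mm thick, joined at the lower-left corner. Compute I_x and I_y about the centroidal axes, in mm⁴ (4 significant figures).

Treat the section as a set of non-overlapping primitives; coordinates are from the bounding-box lower-left.
Vertical leg: 18 × 110, A = 1 980 mm², y = 55 mm, Ī = 1 996 500 mm⁴.
Horizontal leg (remainder): 67 × 18, A = 1 206 mm², y = 9 mm, Ī = 32 562 mm⁴.
Centroid: ȳ = ΣA·y / ΣA = 37.5876 mm.
Transfer each piece to the centroidal x-axis using Ī + A·d² with d = y − 37.5876:
  vertical leg: d = 17.4124 mm → contributes +2 596 822 mm⁴
  horizontal leg (remainder): d = -28.5876 mm → contributes +1 018 165 mm⁴
Total I = 3 614 986 mm⁴.
For the y-axis: x̄ = 25.0876 mm.
Repeating about the centroidal y-axis gives I_y = 1 858 374 mm⁴.

I_x ≈ 3.615 × 10⁶ mm⁴, I_y ≈ 1.858 × 10⁶ mm⁴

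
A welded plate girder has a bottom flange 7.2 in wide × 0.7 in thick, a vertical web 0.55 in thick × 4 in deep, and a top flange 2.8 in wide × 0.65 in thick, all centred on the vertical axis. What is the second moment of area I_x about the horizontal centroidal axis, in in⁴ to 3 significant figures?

I_x ≈ 34.5 in⁴

Break the section into simple shapes (no overlaps), measuring from the bottom-left corner of the bounding box.
Bottom plate: 7.2 × 0.7, A = 5.04 in², y = 0.35 in, Ī = 0.2058 in⁴.
Web plate: 0.55 × 4, A = 2.2 in², y = 2.7 in, Ī = 2.9333 in⁴.
Top plate: 2.8 × 0.65, A = 1.82 in², y = 5.025 in, Ī = 0.064079 in⁴.
Centroid: ȳ = ΣA·y / ΣA = 1.8598 in.
Transfer each piece to the horizontal centroidal axis using Ī + A·d² with d = y − 1.8598:
  bottom plate: d = -1.5098 in → contributes +11.694 in⁴
  web plate: d = 0.84023 in → contributes +4.4865 in⁴
  top plate: d = 3.1652 in → contributes +18.298 in⁴
Total I = 34.479 in⁴.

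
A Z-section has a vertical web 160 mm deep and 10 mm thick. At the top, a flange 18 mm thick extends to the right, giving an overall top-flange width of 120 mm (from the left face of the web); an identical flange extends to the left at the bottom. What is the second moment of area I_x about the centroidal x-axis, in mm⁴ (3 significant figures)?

I_x ≈ 2.35 × 10⁷ mm⁴

Treat the section as a set of non-overlapping primitives; coordinates are from the bounding-box lower-left.
Web: 10 × 160, A = 1 600 mm², y = 80 mm, Ī = 3 413 333 mm⁴.
Top flange (beyond web): 110 × 18, A = 1 980 mm², y = 151 mm, Ī = 53 460 mm⁴.
Bottom flange (beyond web): 110 × 18, A = 1 980 mm², y = 9 mm, Ī = 53 460 mm⁴.
Centroid: ȳ = ΣA·y / ΣA = 80 mm.
Transfer each piece to the centroidal x-axis using Ī + A·d² with d = y − 80:
  web: d = 0 mm → contributes +3 413 333 mm⁴
  top flange (beyond web): d = 71 mm → contributes +10 034 640 mm⁴
  bottom flange (beyond web): d = -71 mm → contributes +10 034 640 mm⁴
Total I = 23 482 613 mm⁴.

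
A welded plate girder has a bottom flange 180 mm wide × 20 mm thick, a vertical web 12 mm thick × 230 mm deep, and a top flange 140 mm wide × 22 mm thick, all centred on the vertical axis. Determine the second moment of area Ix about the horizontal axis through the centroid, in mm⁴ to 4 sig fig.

Break the section into simple shapes (no overlaps), measuring from the bottom-left corner of the bounding box.
Bottom plate: 180 × 20, A = 3 600 mm², y = 10 mm, Ī = 120 000 mm⁴.
Web plate: 12 × 230, A = 2 760 mm², y = 135 mm, Ī = 12 167 000 mm⁴.
Top plate: 140 × 22, A = 3 080 mm², y = 261 mm, Ī = 124 227 mm⁴.
Centroid: ȳ = ΣA·y / ΣA = 128.441 mm.
Transfer each piece to the horizontal axis through the centroid using Ī + A·d² with d = y − 128.441:
  bottom plate: d = -118.441 mm → contributes +50 621 499 mm⁴
  web plate: d = 6.55932 mm → contributes +12 285 748 mm⁴
  top plate: d = 132.559 mm → contributes +54 245 906 mm⁴
Total I = 117 153 153 mm⁴.

Ix ≈ 1.172 × 10⁸ mm⁴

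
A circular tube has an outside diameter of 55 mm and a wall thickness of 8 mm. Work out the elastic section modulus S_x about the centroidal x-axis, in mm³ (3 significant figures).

Break the section into simple shapes (no overlaps), measuring from the bottom-left corner of the bounding box.
Outer circle: ⌀55, A = 2375.8 mm², y = 27.5 mm, Ī = 449 180 mm⁴.
Bore (subtracted): ⌀39, A = 1194.6 mm², y = 27.5 mm, Ī = 113 561 mm⁴.
By symmetry the centroid is at mid-height, ȳ = 27.5 mm.
All pieces are centred on the centroidal x-axis, so I = ΣĪ (holes subtracted) = 335 619 mm⁴.
Extreme fibre distance c = 27.5 mm; S = I/c = 12 204 mm³.

S_x ≈ 1.22 × 10⁴ mm³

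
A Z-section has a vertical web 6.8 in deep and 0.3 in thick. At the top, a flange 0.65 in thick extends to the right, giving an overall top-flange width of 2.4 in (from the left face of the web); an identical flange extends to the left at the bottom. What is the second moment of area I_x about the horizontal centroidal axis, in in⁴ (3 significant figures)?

Treat the section as a set of non-overlapping primitives; coordinates are from the bounding-box lower-left.
Web: 0.3 × 6.8, A = 2.04 in², y = 3.4 in, Ī = 7.8608 in⁴.
Top flange (beyond web): 2.1 × 0.65, A = 1.365 in², y = 6.475 in, Ī = 0.048059 in⁴.
Bottom flange (beyond web): 2.1 × 0.65, A = 1.365 in², y = 0.325 in, Ī = 0.048059 in⁴.
Centroid: ȳ = ΣA·y / ΣA = 3.4 in.
Transfer each piece to the horizontal centroidal axis using Ī + A·d² with d = y − 3.4:
  web: d = 0 in → contributes +7.8608 in⁴
  top flange (beyond web): d = 3.075 in → contributes +12.955 in⁴
  bottom flange (beyond web): d = -3.075 in → contributes +12.955 in⁴
Total I = 33.771 in⁴.

I_x ≈ 33.8 in⁴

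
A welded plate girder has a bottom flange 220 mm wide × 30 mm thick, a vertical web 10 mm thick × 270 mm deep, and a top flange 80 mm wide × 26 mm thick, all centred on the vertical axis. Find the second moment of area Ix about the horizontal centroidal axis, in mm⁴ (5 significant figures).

Split into non-overlapping primitives; take the origin at the lower-left of the bounding box.
Bottom plate: 220 × 30, A = 6 600 mm², y = 15 mm, Ī = 495 000 mm⁴.
Web plate: 10 × 270, A = 2 700 mm², y = 165 mm, Ī = 16 402 500 mm⁴.
Top plate: 80 × 26, A = 2 080 mm², y = 313 mm, Ī = 117173.3 mm⁴.
Centroid: ȳ = ΣA·y / ΣA = 105.0562 mm.
Transfer each piece to the horizontal centroidal axis using Ī + A·d² with d = y − 105.0562:
  bottom plate: d = -90.05624 mm → contributes +54 021 833 mm⁴
  web plate: d = 59.94376 mm → contributes +26 104 287 mm⁴
  top plate: d = 207.9438 mm → contributes +90 057 637 mm⁴
Total I = 170 183 757 mm⁴.

Ix ≈ 1.7018 × 10⁸ mm⁴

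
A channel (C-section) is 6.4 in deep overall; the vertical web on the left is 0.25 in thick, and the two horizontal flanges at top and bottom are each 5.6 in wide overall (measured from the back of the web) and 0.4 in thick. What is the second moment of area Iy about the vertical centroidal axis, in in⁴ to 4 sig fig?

Break the section into simple shapes (no overlaps), measuring from the bottom-left corner of the bounding box.
Web: 0.25 × 6.4, A = 1.6 in², x = 0.125 in, Ī = 0.00833333 in⁴.
Top flange (beyond web): 5.35 × 0.4, A = 2.14 in², x = 2.925 in, Ī = 5.10435 in⁴.
Bottom flange (beyond web): 5.35 × 0.4, A = 2.14 in², x = 2.925 in, Ī = 5.10435 in⁴.
Centroid: x̄ = ΣA·x / ΣA = 2.1631 in.
Transfer each piece to the vertical centroidal axis using Ī + A·d² with d = x − 2.1631:
  web: d = -2.0381 in → contributes +6.65446 in⁴
  top flange (beyond web): d = 0.761905 in → contributes +6.34661 in⁴
  bottom flange (beyond web): d = 0.761905 in → contributes +6.34661 in⁴
Total I = 19.3477 in⁴.

Iy ≈ 19.35 in⁴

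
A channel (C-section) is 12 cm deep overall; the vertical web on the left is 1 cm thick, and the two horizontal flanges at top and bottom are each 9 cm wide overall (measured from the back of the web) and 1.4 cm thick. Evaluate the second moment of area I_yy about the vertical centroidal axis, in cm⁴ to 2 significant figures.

I_yy ≈ 280 cm⁴

Break the section into simple shapes (no overlaps), measuring from the bottom-left corner of the bounding box.
Web: 1 × 12, A = 12 cm², x = 0.5 cm, Ī = 1 cm⁴.
Top flange (beyond web): 8 × 1.4, A = 11.2 cm², x = 5 cm, Ī = 59.73 cm⁴.
Bottom flange (beyond web): 8 × 1.4, A = 11.2 cm², x = 5 cm, Ī = 59.73 cm⁴.
Centroid: x̄ = ΣA·x / ΣA = 3.43 cm.
Transfer each piece to the vertical centroidal axis using Ī + A·d² with d = x − 3.43:
  web: d = -2.93 cm → contributes +104 cm⁴
  top flange (beyond web): d = 1.57 cm → contributes +87.33 cm⁴
  bottom flange (beyond web): d = 1.57 cm → contributes +87.33 cm⁴
Total I = 278.7 cm⁴.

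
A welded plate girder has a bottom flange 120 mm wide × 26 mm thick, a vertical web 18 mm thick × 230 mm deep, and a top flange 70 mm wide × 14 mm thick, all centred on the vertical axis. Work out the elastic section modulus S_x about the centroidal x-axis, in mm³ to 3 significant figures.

S_x ≈ 4.58 × 10⁵ mm³

Break the section into simple shapes (no overlaps), measuring from the bottom-left corner of the bounding box.
Bottom plate: 120 × 26, A = 3 120 mm², y = 13 mm, Ī = 175 760 mm⁴.
Web plate: 18 × 230, A = 4 140 mm², y = 141 mm, Ī = 18 250 500 mm⁴.
Top plate: 70 × 14, A = 980 mm², y = 263 mm, Ī = 16 007 mm⁴.
Centroid: ȳ = ΣA·y / ΣA = 107.04 mm.
Transfer each piece to the centroidal x-axis using Ī + A·d² with d = y − 107.04:
  bottom plate: d = -94.044 mm → contributes +27 769 712 mm⁴
  web plate: d = 33.956 mm → contributes +23 024 048 mm⁴
  top plate: d = 155.96 mm → contributes +23 851 930 mm⁴
Total I = 74 645 691 mm⁴.
Extreme fibre distance c = 162.96 mm; S = I/c = 458 072 mm³.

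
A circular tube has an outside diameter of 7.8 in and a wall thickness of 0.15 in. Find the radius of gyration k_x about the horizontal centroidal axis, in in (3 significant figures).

Decompose the section into non-overlapping parts with the origin at the bottom-left of its bounding rectangle.
Outer circle: ⌀7.8, A = 47.784 in², y = 3.9 in, Ī = 181.7 in⁴.
Bore (subtracted): ⌀7.5, A = 44.179 in², y = 3.9 in, Ī = 155.32 in⁴.
By symmetry the centroid is at mid-height, ȳ = 3.9 in.
All pieces are centred on the horizontal centroidal axis, so I = ΣĪ (holes subtracted) = 26.382 in⁴.
Radius of gyration: k = √(I/A) = √(26.382 / 3.605) = 2.7052 in.

k_x ≈ 2.71 in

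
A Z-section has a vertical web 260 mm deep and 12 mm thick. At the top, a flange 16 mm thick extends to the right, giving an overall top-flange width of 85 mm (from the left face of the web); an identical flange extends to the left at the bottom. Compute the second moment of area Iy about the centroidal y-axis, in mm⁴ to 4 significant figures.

Iy ≈ 5.294 × 10⁶ mm⁴

Treat the section as a set of non-overlapping primitives; coordinates are from the bounding-box lower-left.
Web: 12 × 260, A = 3 120 mm², x = 79 mm, Ī = 37 440 mm⁴.
Top flange (beyond web): 73 × 16, A = 1 168 mm², x = 121.5 mm, Ī = 518 689 mm⁴.
Bottom flange (beyond web): 73 × 16, A = 1 168 mm², x = 36.5 mm, Ī = 518 689 mm⁴.
Centroid: x̄ = ΣA·x / ΣA = 79 mm.
Transfer each piece to the centroidal y-axis using Ī + A·d² with d = x − 79:
  web: d = 0 mm → contributes +37 440 mm⁴
  top flange (beyond web): d = 42.5 mm → contributes +2 628 389 mm⁴
  bottom flange (beyond web): d = -42.5 mm → contributes +2 628 389 mm⁴
Total I = 5 294 219 mm⁴.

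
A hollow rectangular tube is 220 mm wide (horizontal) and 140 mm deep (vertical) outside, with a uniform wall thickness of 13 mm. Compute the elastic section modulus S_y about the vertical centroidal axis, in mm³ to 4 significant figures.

Split into non-overlapping primitives; take the origin at the lower-left of the bounding box.
Outer rectangle: 220 × 140, A = 30 800 mm², x = 110 mm, Ī = 124 226 667 mm⁴.
Inner void (subtracted): 194 × 114, A = 22 116 mm², x = 110 mm, Ī = 69 363 148 mm⁴.
By symmetry the centroid is at mid-width, x̄ = 110 mm.
All pieces are centred on the vertical centroidal axis, so I = ΣĪ (holes subtracted) = 54 863 519 mm⁴.
Extreme fibre distance c = 110 mm; S = I/c = 498 759 mm³.

S_y ≈ 4.988 × 10⁵ mm³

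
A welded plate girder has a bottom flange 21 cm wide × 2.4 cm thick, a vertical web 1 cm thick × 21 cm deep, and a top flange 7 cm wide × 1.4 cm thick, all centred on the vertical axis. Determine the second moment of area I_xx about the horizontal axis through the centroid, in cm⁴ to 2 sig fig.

Split into non-overlapping primitives; take the origin at the lower-left of the bounding box.
Bottom plate: 21 × 2.4, A = 50.4 cm², y = 1.2 cm, Ī = 24.19 cm⁴.
Web plate: 1 × 21, A = 21 cm², y = 12.9 cm, Ī = 771.8 cm⁴.
Top plate: 7 × 1.4, A = 9.8 cm², y = 24.1 cm, Ī = 1.601 cm⁴.
Centroid: ȳ = ΣA·y / ΣA = 6.99 cm.
Transfer each piece to the horizontal axis through the centroid using Ī + A·d² with d = y − 6.99:
  bottom plate: d = -5.79 cm → contributes +1 714 cm⁴
  web plate: d = 5.91 cm → contributes +1 505 cm⁴
  top plate: d = 17.11 cm → contributes +2 871 cm⁴
Total I = 6 090 cm⁴.

I_xx ≈ 6100 cm⁴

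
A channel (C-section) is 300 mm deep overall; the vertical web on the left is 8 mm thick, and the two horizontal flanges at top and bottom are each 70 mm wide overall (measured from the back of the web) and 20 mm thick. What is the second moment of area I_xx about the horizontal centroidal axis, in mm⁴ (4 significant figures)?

I_xx ≈ 6.669 × 10⁷ mm⁴

Treat the section as a set of non-overlapping primitives; coordinates are from the bounding-box lower-left.
Web: 8 × 300, A = 2 400 mm², y = 150 mm, Ī = 18 000 000 mm⁴.
Top flange (beyond web): 62 × 20, A = 1 240 mm², y = 290 mm, Ī = 41333.3 mm⁴.
Bottom flange (beyond web): 62 × 20, A = 1 240 mm², y = 10 mm, Ī = 41333.3 mm⁴.
By symmetry the centroid is at mid-height, ȳ = 150 mm.
Transfer each piece to the horizontal centroidal axis using Ī + A·d² with d = y − 150:
  web: d = 0 mm → contributes +18 000 000 mm⁴
  top flange (beyond web): d = 140 mm → contributes +24 345 333 mm⁴
  bottom flange (beyond web): d = -140 mm → contributes +24 345 333 mm⁴
Total I = 66 690 667 mm⁴.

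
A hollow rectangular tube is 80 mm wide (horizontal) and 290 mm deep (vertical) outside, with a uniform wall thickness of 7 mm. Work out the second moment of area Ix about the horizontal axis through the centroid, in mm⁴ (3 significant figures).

Break the section into simple shapes (no overlaps), measuring from the bottom-left corner of the bounding box.
Outer rectangle: 80 × 290, A = 23 200 mm², y = 145 mm, Ī = 162 593 333 mm⁴.
Inner void (subtracted): 66 × 276, A = 18 216 mm², y = 145 mm, Ī = 115 635 168 mm⁴.
By symmetry the centroid is at mid-height, ȳ = 145 mm.
All pieces are centred on the horizontal axis through the centroid, so I = ΣĪ (holes subtracted) = 46 958 165 mm⁴.

Ix ≈ 4.70 × 10⁷ mm⁴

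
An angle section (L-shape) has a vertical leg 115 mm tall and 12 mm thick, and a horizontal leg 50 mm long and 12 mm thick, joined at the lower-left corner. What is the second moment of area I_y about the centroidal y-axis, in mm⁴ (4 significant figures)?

Split into non-overlapping primitives; take the origin at the lower-left of the bounding box.
Vertical leg: 12 × 115, A = 1 380 mm², x = 6 mm, Ī = 16 560 mm⁴.
Horizontal leg (remainder): 38 × 12, A = 456 mm², x = 31 mm, Ī = 54 872 mm⁴.
Centroid: x̄ = ΣA·x / ΣA = 12.2092 mm.
Transfer each piece to the centroidal y-axis using Ī + A·d² with d = x − 12.2092:
  vertical leg: d = -6.20915 mm → contributes +69763.9 mm⁴
  horizontal leg (remainder): d = 18.7908 mm → contributes +215 884 mm⁴
Total I = 285 648 mm⁴.

I_y ≈ 2.856 × 10⁵ mm⁴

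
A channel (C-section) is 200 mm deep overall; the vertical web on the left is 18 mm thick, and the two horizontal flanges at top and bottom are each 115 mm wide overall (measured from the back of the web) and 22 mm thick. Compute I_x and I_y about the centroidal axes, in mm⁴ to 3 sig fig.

Treat the section as a set of non-overlapping primitives; coordinates are from the bounding-box lower-left.
Web: 18 × 200, A = 3 600 mm², y = 100 mm, Ī = 12 000 000 mm⁴.
Top flange (beyond web): 97 × 22, A = 2 134 mm², y = 189 mm, Ī = 86 071 mm⁴.
Bottom flange (beyond web): 97 × 22, A = 2 134 mm², y = 11 mm, Ī = 86 071 mm⁴.
By symmetry the centroid is at mid-height, ȳ = 100 mm.
Transfer each piece to the centroidal x-axis using Ī + A·d² with d = y − 100:
  web: d = 0 mm → contributes +12 000 000 mm⁴
  top flange (beyond web): d = 89 mm → contributes +16 989 485 mm⁴
  bottom flange (beyond web): d = -89 mm → contributes +16 989 485 mm⁴
Total I = 45 978 971 mm⁴.
For the y-axis: x̄ = 40.191 mm.
Repeating about the centroidal y-axis gives I_y = 9 900 184 mm⁴.

I_x ≈ 4.60 × 10⁷ mm⁴, I_y ≈ 9.90 × 10⁶ mm⁴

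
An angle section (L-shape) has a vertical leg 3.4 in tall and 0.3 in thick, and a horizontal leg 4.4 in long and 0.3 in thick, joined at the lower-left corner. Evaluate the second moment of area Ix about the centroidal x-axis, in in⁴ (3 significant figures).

Split into non-overlapping primitives; take the origin at the lower-left of the bounding box.
Vertical leg: 0.3 × 3.4, A = 1.02 in², y = 1.7 in, Ī = 0.9826 in⁴.
Horizontal leg (remainder): 4.1 × 0.3, A = 1.23 in², y = 0.15 in, Ī = 0.009225 in⁴.
Centroid: ȳ = ΣA·y / ΣA = 0.85267 in.
Transfer each piece to the centroidal x-axis using Ī + A·d² with d = y − 0.85267:
  vertical leg: d = 0.84733 in → contributes +1.7149 in⁴
  horizontal leg (remainder): d = -0.70267 in → contributes +0.61653 in⁴
Total I = 2.3315 in⁴.

Ix ≈ 2.33 in⁴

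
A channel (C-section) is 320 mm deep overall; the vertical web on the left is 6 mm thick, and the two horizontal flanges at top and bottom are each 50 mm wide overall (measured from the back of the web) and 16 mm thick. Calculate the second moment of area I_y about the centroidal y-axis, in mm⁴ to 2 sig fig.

I_y ≈ 7.4 × 10⁵ mm⁴

Treat the section as a set of non-overlapping primitives; coordinates are from the bounding-box lower-left.
Web: 6 × 320, A = 1 920 mm², x = 3 mm, Ī = 5 760 mm⁴.
Top flange (beyond web): 44 × 16, A = 704 mm², x = 28 mm, Ī = 113 579 mm⁴.
Bottom flange (beyond web): 44 × 16, A = 704 mm², x = 28 mm, Ī = 113 579 mm⁴.
Centroid: x̄ = ΣA·x / ΣA = 13.58 mm.
Transfer each piece to the centroidal y-axis using Ī + A·d² with d = x − 13.58:
  web: d = -10.58 mm → contributes +220 553 mm⁴
  top flange (beyond web): d = 14.42 mm → contributes +260 028 mm⁴
  bottom flange (beyond web): d = 14.42 mm → contributes +260 028 mm⁴
Total I = 740 610 mm⁴.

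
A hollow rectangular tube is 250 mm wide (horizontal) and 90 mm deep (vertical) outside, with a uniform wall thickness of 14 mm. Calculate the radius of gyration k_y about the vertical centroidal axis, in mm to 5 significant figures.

k_y ≈ 83.328 mm

Split into non-overlapping primitives; take the origin at the lower-left of the bounding box.
Outer rectangle: 250 × 90, A = 22 500 mm², x = 125 mm, Ī = 117 187 500 mm⁴.
Inner void (subtracted): 222 × 62, A = 13 764 mm², x = 125 mm, Ī = 56 528 748 mm⁴.
By symmetry the centroid is at mid-width, x̄ = 125 mm.
All pieces are centred on the vertical centroidal axis, so I = ΣĪ (holes subtracted) = 60 658 752 mm⁴.
Radius of gyration: k = √(I/A) = √(60 658 752 / 8 736) = 83.3279 mm.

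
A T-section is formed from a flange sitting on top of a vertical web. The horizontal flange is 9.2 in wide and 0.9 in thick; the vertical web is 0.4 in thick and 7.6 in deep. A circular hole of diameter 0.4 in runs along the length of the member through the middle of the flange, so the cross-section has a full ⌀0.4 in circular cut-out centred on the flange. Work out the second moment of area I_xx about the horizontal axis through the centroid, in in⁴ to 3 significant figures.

Break the section into simple shapes (no overlaps), measuring from the bottom-left corner of the bounding box.
Flange: 9.2 × 0.9, A = 8.28 in², y = 8.05 in, Ī = 0.5589 in⁴.
Web: 0.4 × 7.6, A = 3.04 in², y = 3.8 in, Ī = 14.633 in⁴.
Hole (subtracted): ⌀0.4, A = 0.12566 in², y = 8.05 in, Ī = 0.0012566 in⁴.
Centroid: ȳ = ΣA·y / ΣA = 6.8958 in.
Transfer each piece to the horizontal axis through the centroid using Ī + A·d² with d = y − 6.8958:
  flange: d = 1.1542 in → contributes +11.588 in⁴
  web: d = -3.0958 in → contributes +43.769 in⁴
  hole: d = 1.1542 in → contributes −0.16865 in⁴
Total I = 55.188 in⁴.

I_xx ≈ 55.2 in⁴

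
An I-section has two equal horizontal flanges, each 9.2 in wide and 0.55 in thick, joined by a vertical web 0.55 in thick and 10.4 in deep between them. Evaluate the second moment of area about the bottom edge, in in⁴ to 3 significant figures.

I_base ≈ 879 in⁴

Break the section into simple shapes (no overlaps), measuring from the bottom-left corner of the bounding box.
Bottom flange: 9.2 × 0.55, A = 5.06 in², y = 0.275 in, Ī = 0.12755 in⁴.
Web: 0.55 × 10.4, A = 5.72 in², y = 5.75 in, Ī = 51.556 in⁴.
Top flange: 9.2 × 0.55, A = 5.06 in², y = 11.225 in, Ī = 0.12755 in⁴.
Transfer each piece to a horizontal axis along the bottom face using Ī + A·d² with d = y − 0:
  bottom flange: d = 0.275 in → contributes +0.51022 in⁴
  web: d = 5.75 in → contributes +240.67 in⁴
  top flange: d = 11.225 in → contributes +637.69 in⁴
Total I = 878.87 in⁴.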